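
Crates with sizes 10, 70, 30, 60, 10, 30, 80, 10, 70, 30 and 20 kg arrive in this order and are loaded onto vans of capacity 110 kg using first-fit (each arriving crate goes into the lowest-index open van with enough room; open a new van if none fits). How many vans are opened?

4

  10 → van 1 (new)  [load 10/110]
  70 → van 1  [load 80/110]
  30 → van 1  [load 110/110]
  60 → van 2 (new)  [load 60/110]
  10 → van 2  [load 70/110]
  30 → van 2  [load 100/110]
  80 → van 3 (new)  [load 80/110]
  10 → van 2  [load 110/110]
  70 → van 4 (new)  [load 70/110]
  30 → van 3  [load 110/110]
  20 → van 4  [load 90/110]
4 vans opened.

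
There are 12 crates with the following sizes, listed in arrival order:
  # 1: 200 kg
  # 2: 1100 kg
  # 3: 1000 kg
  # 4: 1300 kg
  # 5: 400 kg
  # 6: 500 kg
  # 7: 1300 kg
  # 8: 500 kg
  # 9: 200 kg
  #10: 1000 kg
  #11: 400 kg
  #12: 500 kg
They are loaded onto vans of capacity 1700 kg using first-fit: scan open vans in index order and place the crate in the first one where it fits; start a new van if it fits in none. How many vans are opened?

  200 → van 1 (new)  [load 200/1700]
  1100 → van 1  [load 1300/1700]
  1000 → van 2 (new)  [load 1000/1700]
  1300 → van 3 (new)  [load 1300/1700]
  400 → van 1  [load 1700/1700]
  500 → van 2  [load 1500/1700]
  1300 → van 4 (new)  [load 1300/1700]
  500 → van 5 (new)  [load 500/1700]
  200 → van 2  [load 1700/1700]
  1000 → van 5  [load 1500/1700]
  400 → van 3  [load 1700/1700]
  500 → van 6 (new)  [load 500/1700]
6 vans opened.

6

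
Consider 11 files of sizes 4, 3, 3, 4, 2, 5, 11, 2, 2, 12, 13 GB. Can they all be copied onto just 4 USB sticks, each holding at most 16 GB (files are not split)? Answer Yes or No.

A valid assignment using 4 USB sticks:
  USB stick 1: 13 + 3 = 16
  USB stick 2: 12 + 4 = 16
  USB stick 3: 11 + 5 = 16
  USB stick 4: 4 + 3 + 2 + 2 + 2 = 13
Every load is within 16 GB, so 4 USB sticks suffice.

Yes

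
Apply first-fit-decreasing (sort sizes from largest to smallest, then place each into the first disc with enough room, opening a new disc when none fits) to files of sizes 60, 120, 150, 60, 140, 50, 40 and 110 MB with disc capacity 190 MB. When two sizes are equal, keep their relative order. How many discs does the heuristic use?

4

Sorted descending: 150, 140, 120, 110, 60, 60, 50, 40.
  150 → disc 1 (new)  [load 150/190]
  140 → disc 2 (new)  [load 140/190]
  120 → disc 3 (new)  [load 120/190]
  110 → disc 4 (new)  [load 110/190]
  60 → disc 3  [load 180/190]
  60 → disc 4  [load 170/190]
  50 → disc 2  [load 190/190]
  40 → disc 1  [load 190/190]
4 discs opened.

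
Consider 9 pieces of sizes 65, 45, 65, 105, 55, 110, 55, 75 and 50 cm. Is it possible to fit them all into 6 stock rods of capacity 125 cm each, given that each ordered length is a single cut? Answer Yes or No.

A valid assignment using 6 stock rods:
  stock rod 1: 110 = 110
  stock rod 2: 105 = 105
  stock rod 3: 75 + 50 = 125
  stock rod 4: 65 + 55 = 120
  stock rod 5: 65 + 55 = 120
  stock rod 6: 45 = 45
Every load is within 125 cm, so 6 stock rods suffice.

Yes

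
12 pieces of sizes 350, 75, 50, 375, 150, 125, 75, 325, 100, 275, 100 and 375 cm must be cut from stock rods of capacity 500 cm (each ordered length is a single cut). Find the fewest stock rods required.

5

Total = 375 + 375 + 350 + 325 + 275 + 150 + 125 + 100 + 100 + 75 + 75 + 50 = 2375 cm.
Lower bound: ⌈2375/500⌉ = 5 stock rods.
A packing using 5 stock rods:
  stock rod 1: 375 + 125 = 500
  stock rod 2: 375 + 100 = 475
  stock rod 3: 350 + 150 = 500
  stock rod 4: 325 + 100 + 75 = 500
  stock rod 5: 275 + 75 + 50 = 400
This matches the lower bound, so 5 is optimal.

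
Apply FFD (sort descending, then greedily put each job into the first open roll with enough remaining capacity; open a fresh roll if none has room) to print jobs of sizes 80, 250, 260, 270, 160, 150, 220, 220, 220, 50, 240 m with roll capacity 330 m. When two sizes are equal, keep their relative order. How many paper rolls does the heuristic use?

Sorted descending: 270, 260, 250, 240, 220, 220, 220, 160, 150, 80, 50.
  270 → roll 1 (new)  [load 270/330]
  260 → roll 2 (new)  [load 260/330]
  250 → roll 3 (new)  [load 250/330]
  240 → roll 4 (new)  [load 240/330]
  220 → roll 5 (new)  [load 220/330]
  220 → roll 6 (new)  [load 220/330]
  220 → roll 7 (new)  [load 220/330]
  160 → roll 8 (new)  [load 160/330]
  150 → roll 8  [load 310/330]
  80 → roll 3  [load 330/330]
  50 → roll 1  [load 320/330]
8 paper rolls opened.

8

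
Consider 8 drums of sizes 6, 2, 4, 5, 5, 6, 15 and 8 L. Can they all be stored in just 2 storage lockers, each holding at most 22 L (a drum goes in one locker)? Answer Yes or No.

Total = 51 L; ⌈51/22⌉ = 3.
At least 3 storage lockers are required, but only 2 are allowed.

No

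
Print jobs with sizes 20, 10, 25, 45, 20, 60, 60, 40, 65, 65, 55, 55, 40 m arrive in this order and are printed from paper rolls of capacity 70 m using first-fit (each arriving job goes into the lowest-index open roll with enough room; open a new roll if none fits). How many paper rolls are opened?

  20 → roll 1 (new)  [load 20/70]
  10 → roll 1  [load 30/70]
  25 → roll 1  [load 55/70]
  45 → roll 2 (new)  [load 45/70]
  20 → roll 2  [load 65/70]
  60 → roll 3 (new)  [load 60/70]
  60 → roll 4 (new)  [load 60/70]
  40 → roll 5 (new)  [load 40/70]
  65 → roll 6 (new)  [load 65/70]
  65 → roll 7 (new)  [load 65/70]
  55 → roll 8 (new)  [load 55/70]
  55 → roll 9 (new)  [load 55/70]
  40 → roll 10 (new)  [load 40/70]
10 paper rolls opened.

10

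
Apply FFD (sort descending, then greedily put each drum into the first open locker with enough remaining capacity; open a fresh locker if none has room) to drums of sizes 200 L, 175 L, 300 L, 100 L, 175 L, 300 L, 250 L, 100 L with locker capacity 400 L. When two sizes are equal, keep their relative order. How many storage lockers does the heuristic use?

Sorted descending: 300, 300, 250, 200, 175, 175, 100, 100.
  300 → locker 1 (new)  [load 300/400]
  300 → locker 2 (new)  [load 300/400]
  250 → locker 3 (new)  [load 250/400]
  200 → locker 4 (new)  [load 200/400]
  175 → locker 4  [load 375/400]
  175 → locker 5 (new)  [load 175/400]
  100 → locker 1  [load 400/400]
  100 → locker 2  [load 400/400]
5 storage lockers opened.

5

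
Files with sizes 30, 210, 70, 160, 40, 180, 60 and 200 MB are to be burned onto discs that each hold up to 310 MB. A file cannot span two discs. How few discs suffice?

4

Total = 210 + 200 + 180 + 160 + 70 + 60 + 40 + 30 = 950 MB.
Lower bound: ⌈950/310⌉ = 4 discs.
A packing using 4 discs:
  disc 1: 210 + 70 + 30 = 310
  disc 2: 200 + 60 + 40 = 300
  disc 3: 180 = 180
  disc 4: 160 = 160
This matches the lower bound, so 4 is optimal.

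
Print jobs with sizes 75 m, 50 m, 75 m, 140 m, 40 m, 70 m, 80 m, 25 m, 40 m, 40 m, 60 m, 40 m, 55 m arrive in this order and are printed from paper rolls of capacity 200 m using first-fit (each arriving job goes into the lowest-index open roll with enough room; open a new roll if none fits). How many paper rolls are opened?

5

  75 → roll 1 (new)  [load 75/200]
  50 → roll 1  [load 125/200]
  75 → roll 1  [load 200/200]
  140 → roll 2 (new)  [load 140/200]
  40 → roll 2  [load 180/200]
  70 → roll 3 (new)  [load 70/200]
  80 → roll 3  [load 150/200]
  25 → roll 3  [load 175/200]
  40 → roll 4 (new)  [load 40/200]
  40 → roll 4  [load 80/200]
  60 → roll 4  [load 140/200]
  40 → roll 4  [load 180/200]
  55 → roll 5 (new)  [load 55/200]
5 paper rolls opened.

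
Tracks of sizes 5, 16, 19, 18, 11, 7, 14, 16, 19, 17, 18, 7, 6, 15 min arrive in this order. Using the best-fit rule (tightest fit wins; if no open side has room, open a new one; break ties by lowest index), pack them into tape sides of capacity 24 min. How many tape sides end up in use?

10

  5 → side 1 (new)  [load 5/24]
  16 → side 1  [load 21/24]
  19 → side 2 (new)  [load 19/24]
  18 → side 3 (new)  [load 18/24]
  11 → side 4 (new)  [load 11/24]
  7 → side 4  [load 18/24]
  14 → side 5 (new)  [load 14/24]
  16 → side 6 (new)  [load 16/24]
  19 → side 7 (new)  [load 19/24]
  17 → side 8 (new)  [load 17/24]
  18 → side 9 (new)  [load 18/24]
  7 → side 8  [load 24/24]
  6 → side 3  [load 24/24]
  15 → side 10 (new)  [load 15/24]
10 tape sides opened.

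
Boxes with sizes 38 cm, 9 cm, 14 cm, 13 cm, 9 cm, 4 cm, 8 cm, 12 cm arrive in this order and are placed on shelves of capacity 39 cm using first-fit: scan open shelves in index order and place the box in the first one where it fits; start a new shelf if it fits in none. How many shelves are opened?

3

  38 → shelf 1 (new)  [load 38/39]
  9 → shelf 2 (new)  [load 9/39]
  14 → shelf 2  [load 23/39]
  13 → shelf 2  [load 36/39]
  9 → shelf 3 (new)  [load 9/39]
  4 → shelf 3  [load 13/39]
  8 → shelf 3  [load 21/39]
  12 → shelf 3  [load 33/39]
3 shelves opened.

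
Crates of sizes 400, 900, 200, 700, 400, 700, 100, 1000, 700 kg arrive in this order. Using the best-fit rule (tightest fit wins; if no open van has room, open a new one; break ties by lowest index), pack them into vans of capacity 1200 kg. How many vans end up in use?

5

  400 → van 1 (new)  [load 400/1200]
  900 → van 2 (new)  [load 900/1200]
  200 → van 2  [load 1100/1200]
  700 → van 1  [load 1100/1200]
  400 → van 3 (new)  [load 400/1200]
  700 → van 3  [load 1100/1200]
  100 → van 1  [load 1200/1200]
  1000 → van 4 (new)  [load 1000/1200]
  700 → van 5 (new)  [load 700/1200]
5 vans opened.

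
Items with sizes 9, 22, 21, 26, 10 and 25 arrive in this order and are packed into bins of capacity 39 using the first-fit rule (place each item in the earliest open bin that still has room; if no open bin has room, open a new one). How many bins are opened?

4

  9 → bin 1 (new)  [load 9/39]
  22 → bin 1  [load 31/39]
  21 → bin 2 (new)  [load 21/39]
  26 → bin 3 (new)  [load 26/39]
  10 → bin 2  [load 31/39]
  25 → bin 4 (new)  [load 25/39]
4 bins opened.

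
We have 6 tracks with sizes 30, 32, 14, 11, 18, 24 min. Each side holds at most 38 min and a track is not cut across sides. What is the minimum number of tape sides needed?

Total = 32 + 30 + 24 + 18 + 14 + 11 = 129 min.
Lower bound: ⌈129/38⌉ = 4 tape sides.
A packing using 4 tape sides:
  side 1: 32 = 32
  side 2: 30 = 30
  side 3: 24 + 14 = 38
  side 4: 18 + 11 = 29
This matches the lower bound, so 4 is optimal.

4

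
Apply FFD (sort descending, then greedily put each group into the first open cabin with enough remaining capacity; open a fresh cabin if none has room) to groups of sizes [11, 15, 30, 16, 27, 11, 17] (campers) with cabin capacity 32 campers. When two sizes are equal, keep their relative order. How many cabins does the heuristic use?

5

Sorted descending: 30, 27, 17, 16, 15, 11, 11.
  30 → cabin 1 (new)  [load 30/32]
  27 → cabin 2 (new)  [load 27/32]
  17 → cabin 3 (new)  [load 17/32]
  16 → cabin 4 (new)  [load 16/32]
  15 → cabin 3  [load 32/32]
  11 → cabin 4  [load 27/32]
  11 → cabin 5 (new)  [load 11/32]
5 cabins opened.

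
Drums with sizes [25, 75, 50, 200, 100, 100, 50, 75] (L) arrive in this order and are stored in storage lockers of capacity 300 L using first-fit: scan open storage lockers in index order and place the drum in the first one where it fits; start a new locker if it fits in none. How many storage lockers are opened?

  25 → locker 1 (new)  [load 25/300]
  75 → locker 1  [load 100/300]
  50 → locker 1  [load 150/300]
  200 → locker 2 (new)  [load 200/300]
  100 → locker 1  [load 250/300]
  100 → locker 2  [load 300/300]
  50 → locker 1  [load 300/300]
  75 → locker 3 (new)  [load 75/300]
3 storage lockers opened.

3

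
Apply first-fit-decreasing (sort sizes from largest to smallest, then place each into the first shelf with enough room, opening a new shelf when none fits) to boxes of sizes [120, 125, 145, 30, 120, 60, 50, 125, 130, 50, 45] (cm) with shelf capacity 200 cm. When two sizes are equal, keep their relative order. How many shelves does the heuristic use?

6

Sorted descending: 145, 130, 125, 125, 120, 120, 60, 50, 50, 45, 30.
  145 → shelf 1 (new)  [load 145/200]
  130 → shelf 2 (new)  [load 130/200]
  125 → shelf 3 (new)  [load 125/200]
  125 → shelf 4 (new)  [load 125/200]
  120 → shelf 5 (new)  [load 120/200]
  120 → shelf 6 (new)  [load 120/200]
  60 → shelf 2  [load 190/200]
  50 → shelf 1  [load 195/200]
  50 → shelf 3  [load 175/200]
  45 → shelf 4  [load 170/200]
  30 → shelf 4  [load 200/200]
6 shelves opened.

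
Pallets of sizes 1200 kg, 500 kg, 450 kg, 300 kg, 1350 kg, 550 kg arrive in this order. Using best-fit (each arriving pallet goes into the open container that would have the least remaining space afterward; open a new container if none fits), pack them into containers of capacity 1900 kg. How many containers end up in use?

3

  1200 → container 1 (new)  [load 1200/1900]
  500 → container 1  [load 1700/1900]
  450 → container 2 (new)  [load 450/1900]
  300 → container 2  [load 750/1900]
  1350 → container 3 (new)  [load 1350/1900]
  550 → container 3  [load 1900/1900]
3 containers opened.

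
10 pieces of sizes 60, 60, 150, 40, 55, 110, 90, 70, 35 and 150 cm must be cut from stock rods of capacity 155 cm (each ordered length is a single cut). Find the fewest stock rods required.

6

Total = 150 + 150 + 110 + 90 + 70 + 60 + 60 + 55 + 40 + 35 = 820 cm.
Lower bound: ⌈820/155⌉ = 6 stock rods.
A packing using 6 stock rods:
  stock rod 1: 150 = 150
  stock rod 2: 150 = 150
  stock rod 3: 110 + 40 = 150
  stock rod 4: 90 + 60 = 150
  stock rod 5: 70 + 60 = 130
  stock rod 6: 55 + 35 = 90
This matches the lower bound, so 6 is optimal.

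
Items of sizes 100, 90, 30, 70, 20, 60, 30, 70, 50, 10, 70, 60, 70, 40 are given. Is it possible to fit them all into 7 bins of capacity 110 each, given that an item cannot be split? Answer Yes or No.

No

Total = 770; ⌈770/110⌉ = 7.
8 items each exceed half the capacity and cannot share a bin, forcing at least 8 bins.
At least 8 bins are required, but only 7 are allowed.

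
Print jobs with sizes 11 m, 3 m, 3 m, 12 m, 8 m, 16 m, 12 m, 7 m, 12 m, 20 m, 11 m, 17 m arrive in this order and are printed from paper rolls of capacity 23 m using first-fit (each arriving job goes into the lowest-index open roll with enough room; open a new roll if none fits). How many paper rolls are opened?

7

  11 → roll 1 (new)  [load 11/23]
  3 → roll 1  [load 14/23]
  3 → roll 1  [load 17/23]
  12 → roll 2 (new)  [load 12/23]
  8 → roll 2  [load 20/23]
  16 → roll 3 (new)  [load 16/23]
  12 → roll 4 (new)  [load 12/23]
  7 → roll 3  [load 23/23]
  12 → roll 5 (new)  [load 12/23]
  20 → roll 6 (new)  [load 20/23]
  11 → roll 4  [load 23/23]
  17 → roll 7 (new)  [load 17/23]
7 paper rolls opened.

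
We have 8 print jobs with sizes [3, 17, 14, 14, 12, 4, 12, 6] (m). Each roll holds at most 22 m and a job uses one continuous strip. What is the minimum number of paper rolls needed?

Total = 17 + 14 + 14 + 12 + 12 + 6 + 4 + 3 = 82 m.
Lower bound: ⌈82/22⌉ = 4 paper rolls.
Also, 5 print jobs each exceed 11 m, and no two of those can share a roll, so at least 5 paper rolls are needed.
A packing using 5 paper rolls:
  roll 1: 17 + 4 = 21
  roll 2: 14 + 6 = 20
  roll 3: 14 + 3 = 17
  roll 4: 12 = 12
  roll 5: 12 = 12
This matches the lower bound, so 5 is optimal.

5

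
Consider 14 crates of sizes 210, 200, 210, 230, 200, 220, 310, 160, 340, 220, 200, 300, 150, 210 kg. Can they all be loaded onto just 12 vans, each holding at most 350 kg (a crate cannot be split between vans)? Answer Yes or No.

Total = 3160 kg; ⌈3160/350⌉ = 10.
12 crates each exceed half the capacity and cannot share a van, forcing at least 12 vans.
The bound of 12 does not rule out 12, but exhaustive search shows no assignment into 12 vans of capacity 350 kg exists — the minimum is 13.

No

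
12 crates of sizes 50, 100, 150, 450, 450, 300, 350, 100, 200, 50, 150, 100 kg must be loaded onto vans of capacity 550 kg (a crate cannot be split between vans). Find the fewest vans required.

Total = 450 + 450 + 350 + 300 + 200 + 150 + 150 + 100 + 100 + 100 + 50 + 50 = 2450 kg.
Lower bound: ⌈2450/550⌉ = 5 vans.
A packing using 5 vans:
  van 1: 450 + 100 = 550
  van 2: 450 + 100 = 550
  van 3: 350 + 200 = 550
  van 4: 300 + 150 + 100 = 550
  van 5: 150 + 50 + 50 = 250
This matches the lower bound, so 5 is optimal.

5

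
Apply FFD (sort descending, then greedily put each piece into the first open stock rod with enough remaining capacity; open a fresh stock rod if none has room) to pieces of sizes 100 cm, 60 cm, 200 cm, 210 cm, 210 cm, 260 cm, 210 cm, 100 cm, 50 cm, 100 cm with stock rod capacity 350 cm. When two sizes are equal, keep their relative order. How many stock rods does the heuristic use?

Sorted descending: 260, 210, 210, 210, 200, 100, 100, 100, 60, 50.
  260 → stock rod 1 (new)  [load 260/350]
  210 → stock rod 2 (new)  [load 210/350]
  210 → stock rod 3 (new)  [load 210/350]
  210 → stock rod 4 (new)  [load 210/350]
  200 → stock rod 5 (new)  [load 200/350]
  100 → stock rod 2  [load 310/350]
  100 → stock rod 3  [load 310/350]
  100 → stock rod 4  [load 310/350]
  60 → stock rod 1  [load 320/350]
  50 → stock rod 5  [load 250/350]
5 stock rods opened.

5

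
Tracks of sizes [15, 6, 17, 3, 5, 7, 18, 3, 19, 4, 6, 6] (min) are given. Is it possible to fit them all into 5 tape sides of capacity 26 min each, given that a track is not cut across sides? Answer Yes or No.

A valid assignment using 5 tape sides:
  side 1: 19 + 7 = 26
  side 2: 18 + 6 = 24
  side 3: 17 + 6 + 3 = 26
  side 4: 15 + 6 + 5 = 26
  side 5: 4 + 3 = 7
Every load is within 26 min, so 5 tape sides suffice.

Yes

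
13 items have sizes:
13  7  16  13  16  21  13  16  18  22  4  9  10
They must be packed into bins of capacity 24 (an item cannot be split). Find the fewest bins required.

Total = 22 + 21 + 18 + 16 + 16 + 16 + 13 + 13 + 13 + 10 + 9 + 7 + 4 = 178.
Lower bound: ⌈178/24⌉ = 8 bins.
Also, 9 items each exceed 12, and no two of those can share a bin, so at least 9 bins are needed.
A packing using 9 bins:
  bin 1: 22 = 22
  bin 2: 21 = 21
  bin 3: 18 + 4 = 22
  bin 4: 16 + 7 = 23
  bin 5: 16 = 16
  bin 6: 16 = 16
  bin 7: 13 + 10 = 23
  bin 8: 13 + 9 = 22
  bin 9: 13 = 13
This matches the lower bound, so 9 is optimal.

9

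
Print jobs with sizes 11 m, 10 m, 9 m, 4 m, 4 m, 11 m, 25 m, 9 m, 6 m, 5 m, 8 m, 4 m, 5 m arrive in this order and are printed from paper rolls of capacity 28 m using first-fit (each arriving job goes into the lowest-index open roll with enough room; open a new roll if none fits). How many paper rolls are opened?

5

  11 → roll 1 (new)  [load 11/28]
  10 → roll 1  [load 21/28]
  9 → roll 2 (new)  [load 9/28]
  4 → roll 1  [load 25/28]
  4 → roll 2  [load 13/28]
  11 → roll 2  [load 24/28]
  25 → roll 3 (new)  [load 25/28]
  9 → roll 4 (new)  [load 9/28]
  6 → roll 4  [load 15/28]
  5 → roll 4  [load 20/28]
  8 → roll 4  [load 28/28]
  4 → roll 2  [load 28/28]
  5 → roll 5 (new)  [load 5/28]
5 paper rolls opened.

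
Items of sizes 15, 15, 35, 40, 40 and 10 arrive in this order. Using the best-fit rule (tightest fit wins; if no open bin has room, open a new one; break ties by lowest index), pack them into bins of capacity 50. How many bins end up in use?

4

  15 → bin 1 (new)  [load 15/50]
  15 → bin 1  [load 30/50]
  35 → bin 2 (new)  [load 35/50]
  40 → bin 3 (new)  [load 40/50]
  40 → bin 4 (new)  [load 40/50]
  10 → bin 3  [load 50/50]
4 bins opened.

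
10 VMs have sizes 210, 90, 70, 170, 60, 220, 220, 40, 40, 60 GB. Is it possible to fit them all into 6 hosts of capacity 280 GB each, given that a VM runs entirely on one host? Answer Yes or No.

Yes

A valid assignment using 5 hosts:
  host 1: 220 + 60 = 280
  host 2: 220 + 60 = 280
  host 3: 210 + 70 = 280
  host 4: 170 + 90 = 260
  host 5: 40 + 40 = 80
That uses only 5 ≤ 6, so 6 hosts are enough.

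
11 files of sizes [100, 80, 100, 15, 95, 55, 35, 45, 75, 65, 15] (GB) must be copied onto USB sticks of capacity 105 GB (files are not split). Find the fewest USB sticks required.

7

Total = 100 + 100 + 95 + 80 + 75 + 65 + 55 + 45 + 35 + 15 + 15 = 680 GB.
Lower bound: ⌈680/105⌉ = 7 USB sticks.
A packing using 7 USB sticks:
  USB stick 1: 100 = 100
  USB stick 2: 100 = 100
  USB stick 3: 95 = 95
  USB stick 4: 80 + 15 = 95
  USB stick 5: 75 + 15 = 90
  USB stick 6: 65 + 35 = 100
  USB stick 7: 55 + 45 = 100
This matches the lower bound, so 7 is optimal.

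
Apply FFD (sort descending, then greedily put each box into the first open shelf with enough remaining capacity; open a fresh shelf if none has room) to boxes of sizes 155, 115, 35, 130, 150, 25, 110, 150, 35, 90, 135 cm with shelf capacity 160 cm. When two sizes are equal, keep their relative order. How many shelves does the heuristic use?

Sorted descending: 155, 150, 150, 135, 130, 115, 110, 90, 35, 35, 25.
  155 → shelf 1 (new)  [load 155/160]
  150 → shelf 2 (new)  [load 150/160]
  150 → shelf 3 (new)  [load 150/160]
  135 → shelf 4 (new)  [load 135/160]
  130 → shelf 5 (new)  [load 130/160]
  115 → shelf 6 (new)  [load 115/160]
  110 → shelf 7 (new)  [load 110/160]
  90 → shelf 8 (new)  [load 90/160]
  35 → shelf 6  [load 150/160]
  35 → shelf 7  [load 145/160]
  25 → shelf 4  [load 160/160]
8 shelves opened.

8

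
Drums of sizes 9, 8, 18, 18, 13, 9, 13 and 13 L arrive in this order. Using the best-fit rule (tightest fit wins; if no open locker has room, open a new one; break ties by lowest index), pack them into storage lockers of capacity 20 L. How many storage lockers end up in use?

  9 → locker 1 (new)  [load 9/20]
  8 → locker 1  [load 17/20]
  18 → locker 2 (new)  [load 18/20]
  18 → locker 3 (new)  [load 18/20]
  13 → locker 4 (new)  [load 13/20]
  9 → locker 5 (new)  [load 9/20]
  13 → locker 6 (new)  [load 13/20]
  13 → locker 7 (new)  [load 13/20]
7 storage lockers opened.

7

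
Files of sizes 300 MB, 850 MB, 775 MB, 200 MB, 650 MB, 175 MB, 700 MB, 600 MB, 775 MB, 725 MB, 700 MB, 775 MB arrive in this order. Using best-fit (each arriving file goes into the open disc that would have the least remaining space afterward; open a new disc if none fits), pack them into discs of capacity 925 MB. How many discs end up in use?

  300 → disc 1 (new)  [load 300/925]
  850 → disc 2 (new)  [load 850/925]
  775 → disc 3 (new)  [load 775/925]
  200 → disc 1  [load 500/925]
  650 → disc 4 (new)  [load 650/925]
  175 → disc 4  [load 825/925]
  700 → disc 5 (new)  [load 700/925]
  600 → disc 6 (new)  [load 600/925]
  775 → disc 7 (new)  [load 775/925]
  725 → disc 8 (new)  [load 725/925]
  700 → disc 9 (new)  [load 700/925]
  775 → disc 10 (new)  [load 775/925]
10 discs opened.

10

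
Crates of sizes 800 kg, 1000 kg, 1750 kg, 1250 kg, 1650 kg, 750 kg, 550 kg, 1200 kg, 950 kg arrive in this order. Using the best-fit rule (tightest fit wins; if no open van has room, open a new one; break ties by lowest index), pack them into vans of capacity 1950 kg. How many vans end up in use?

  800 → van 1 (new)  [load 800/1950]
  1000 → van 1  [load 1800/1950]
  1750 → van 2 (new)  [load 1750/1950]
  1250 → van 3 (new)  [load 1250/1950]
  1650 → van 4 (new)  [load 1650/1950]
  750 → van 5 (new)  [load 750/1950]
  550 → van 3  [load 1800/1950]
  1200 → van 5  [load 1950/1950]
  950 → van 6 (new)  [load 950/1950]
6 vans opened.

6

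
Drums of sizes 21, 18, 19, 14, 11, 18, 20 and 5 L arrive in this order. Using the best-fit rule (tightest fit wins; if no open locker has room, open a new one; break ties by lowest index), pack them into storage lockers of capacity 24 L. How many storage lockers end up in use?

7

  21 → locker 1 (new)  [load 21/24]
  18 → locker 2 (new)  [load 18/24]
  19 → locker 3 (new)  [load 19/24]
  14 → locker 4 (new)  [load 14/24]
  11 → locker 5 (new)  [load 11/24]
  18 → locker 6 (new)  [load 18/24]
  20 → locker 7 (new)  [load 20/24]
  5 → locker 3  [load 24/24]
7 storage lockers opened.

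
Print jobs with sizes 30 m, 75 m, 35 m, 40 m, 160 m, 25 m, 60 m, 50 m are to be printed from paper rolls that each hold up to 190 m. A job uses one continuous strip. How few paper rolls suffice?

3

Total = 160 + 75 + 60 + 50 + 40 + 35 + 30 + 25 = 475 m.
Lower bound: ⌈475/190⌉ = 3 paper rolls.
A packing using 3 paper rolls:
  roll 1: 160 + 30 = 190
  roll 2: 75 + 60 + 50 = 185
  roll 3: 40 + 35 + 25 = 100
This matches the lower bound, so 3 is optimal.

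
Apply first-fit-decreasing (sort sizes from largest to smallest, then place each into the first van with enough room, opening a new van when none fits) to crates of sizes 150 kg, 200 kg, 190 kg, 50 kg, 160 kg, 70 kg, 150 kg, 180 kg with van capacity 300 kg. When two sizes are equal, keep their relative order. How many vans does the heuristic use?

5

Sorted descending: 200, 190, 180, 160, 150, 150, 70, 50.
  200 → van 1 (new)  [load 200/300]
  190 → van 2 (new)  [load 190/300]
  180 → van 3 (new)  [load 180/300]
  160 → van 4 (new)  [load 160/300]
  150 → van 5 (new)  [load 150/300]
  150 → van 5  [load 300/300]
  70 → van 1  [load 270/300]
  50 → van 2  [load 240/300]
5 vans opened.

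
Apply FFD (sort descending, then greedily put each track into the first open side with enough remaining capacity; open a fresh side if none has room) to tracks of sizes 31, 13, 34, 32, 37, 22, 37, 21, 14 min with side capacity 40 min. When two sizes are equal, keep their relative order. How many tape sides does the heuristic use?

Sorted descending: 37, 37, 34, 32, 31, 22, 21, 14, 13.
  37 → side 1 (new)  [load 37/40]
  37 → side 2 (new)  [load 37/40]
  34 → side 3 (new)  [load 34/40]
  32 → side 4 (new)  [load 32/40]
  31 → side 5 (new)  [load 31/40]
  22 → side 6 (new)  [load 22/40]
  21 → side 7 (new)  [load 21/40]
  14 → side 6  [load 36/40]
  13 → side 7  [load 34/40]
7 tape sides opened.

7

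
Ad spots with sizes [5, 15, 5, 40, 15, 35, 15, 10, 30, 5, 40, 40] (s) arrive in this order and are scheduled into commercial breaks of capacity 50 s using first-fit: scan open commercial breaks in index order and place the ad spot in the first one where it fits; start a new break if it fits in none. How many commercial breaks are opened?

  5 → break 1 (new)  [load 5/50]
  15 → break 1  [load 20/50]
  5 → break 1  [load 25/50]
  40 → break 2 (new)  [load 40/50]
  15 → break 1  [load 40/50]
  35 → break 3 (new)  [load 35/50]
  15 → break 3  [load 50/50]
  10 → break 1  [load 50/50]
  30 → break 4 (new)  [load 30/50]
  5 → break 2  [load 45/50]
  40 → break 5 (new)  [load 40/50]
  40 → break 6 (new)  [load 40/50]
6 commercial breaks opened.

6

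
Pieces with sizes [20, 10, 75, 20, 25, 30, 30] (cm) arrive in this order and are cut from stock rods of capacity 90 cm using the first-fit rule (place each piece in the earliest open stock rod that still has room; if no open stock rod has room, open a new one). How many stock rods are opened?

  20 → stock rod 1 (new)  [load 20/90]
  10 → stock rod 1  [load 30/90]
  75 → stock rod 2 (new)  [load 75/90]
  20 → stock rod 1  [load 50/90]
  25 → stock rod 1  [load 75/90]
  30 → stock rod 3 (new)  [load 30/90]
  30 → stock rod 3  [load 60/90]
3 stock rods opened.

3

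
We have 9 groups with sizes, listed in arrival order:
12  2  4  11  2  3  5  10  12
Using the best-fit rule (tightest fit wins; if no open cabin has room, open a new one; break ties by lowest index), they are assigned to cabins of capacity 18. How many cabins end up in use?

4

  12 → cabin 1 (new)  [load 12/18]
  2 → cabin 1  [load 14/18]
  4 → cabin 1  [load 18/18]
  11 → cabin 2 (new)  [load 11/18]
  2 → cabin 2  [load 13/18]
  3 → cabin 2  [load 16/18]
  5 → cabin 3 (new)  [load 5/18]
  10 → cabin 3  [load 15/18]
  12 → cabin 4 (new)  [load 12/18]
4 cabins opened.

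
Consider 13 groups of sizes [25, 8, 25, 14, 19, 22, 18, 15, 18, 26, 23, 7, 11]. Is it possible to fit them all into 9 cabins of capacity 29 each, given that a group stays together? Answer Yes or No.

Yes

A valid assignment using 9 cabins:
  cabin 1: 26 = 26
  cabin 2: 25 = 25
  cabin 3: 25 = 25
  cabin 4: 23 = 23
  cabin 5: 22 + 7 = 29
  cabin 6: 19 + 8 = 27
  cabin 7: 18 + 11 = 29
  cabin 8: 18 = 18
  cabin 9: 15 + 14 = 29
Every load is within 29, so 9 cabins suffice.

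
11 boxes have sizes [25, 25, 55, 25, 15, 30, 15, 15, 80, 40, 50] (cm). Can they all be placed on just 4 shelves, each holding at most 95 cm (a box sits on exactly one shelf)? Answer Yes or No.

A valid assignment using 4 shelves:
  shelf 1: 80 + 15 = 95
  shelf 2: 55 + 40 = 95
  shelf 3: 50 + 30 + 15 = 95
  shelf 4: 25 + 25 + 25 + 15 = 90
Every load is within 95 cm, so 4 shelves suffice.

Yes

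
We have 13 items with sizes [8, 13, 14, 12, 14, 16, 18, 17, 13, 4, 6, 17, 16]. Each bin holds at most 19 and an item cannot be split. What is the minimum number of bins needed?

11

Total = 18 + 17 + 17 + 16 + 16 + 14 + 14 + 13 + 13 + 12 + 8 + 6 + 4 = 168.
Lower bound: ⌈168/19⌉ = 9 bins.
Also, 10 items each exceed 19/2, and no two of those can share a bin, so at least 10 bins are needed.
A packing using 11 bins:
  bin 1: 18 = 18
  bin 2: 17 = 17
  bin 3: 17 = 17
  bin 4: 16 = 16
  bin 5: 16 = 16
  bin 6: 14 + 4 = 18
  bin 7: 14 = 14
  bin 8: 13 + 6 = 19
  bin 9: 13 = 13
  bin 10: 12 = 12
  bin 11: 8 = 8
No arrangement into 10 bins stays within capacity, so 11 is optimal.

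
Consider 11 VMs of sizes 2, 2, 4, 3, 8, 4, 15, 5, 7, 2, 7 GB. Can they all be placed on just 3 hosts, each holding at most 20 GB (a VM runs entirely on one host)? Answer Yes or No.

Yes

A valid assignment using 3 hosts:
  host 1: 15 + 5 = 20
  host 2: 8 + 7 + 4 = 19
  host 3: 7 + 4 + 3 + 2 + 2 + 2 = 20
Every load is within 20 GB, so 3 hosts suffice.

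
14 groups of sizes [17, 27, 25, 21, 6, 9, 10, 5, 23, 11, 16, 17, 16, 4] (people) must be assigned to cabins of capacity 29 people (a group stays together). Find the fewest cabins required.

8

Total = 27 + 25 + 23 + 21 + 17 + 17 + 16 + 16 + 11 + 10 + 9 + 6 + 5 + 4 = 207 people.
Lower bound: ⌈207/29⌉ = 8 cabins.
A packing using 8 cabins:
  cabin 1: 27 = 27
  cabin 2: 25 + 4 = 29
  cabin 3: 23 + 6 = 29
  cabin 4: 21 + 5 = 26
  cabin 5: 17 + 11 = 28
  cabin 6: 17 + 10 = 27
  cabin 7: 16 + 9 = 25
  cabin 8: 16 = 16
This matches the lower bound, so 8 is optimal.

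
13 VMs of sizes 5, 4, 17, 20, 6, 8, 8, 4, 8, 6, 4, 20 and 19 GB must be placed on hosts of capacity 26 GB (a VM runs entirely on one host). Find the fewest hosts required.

6

Total = 20 + 20 + 19 + 17 + 8 + 8 + 8 + 6 + 6 + 5 + 4 + 4 + 4 = 129 GB.
Lower bound: ⌈129/26⌉ = 5 hosts.
A packing using 6 hosts:
  host 1: 20 + 6 = 26
  host 2: 20 + 6 = 26
  host 3: 19 + 5 = 24
  host 4: 17 + 8 = 25
  host 5: 8 + 8 + 4 + 4 = 24
  host 6: 4 = 4
No arrangement into 5 hosts stays within capacity, so 6 is optimal.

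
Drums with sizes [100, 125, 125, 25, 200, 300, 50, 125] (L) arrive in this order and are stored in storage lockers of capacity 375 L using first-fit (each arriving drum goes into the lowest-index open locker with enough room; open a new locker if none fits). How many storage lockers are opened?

  100 → locker 1 (new)  [load 100/375]
  125 → locker 1  [load 225/375]
  125 → locker 1  [load 350/375]
  25 → locker 1  [load 375/375]
  200 → locker 2 (new)  [load 200/375]
  300 → locker 3 (new)  [load 300/375]
  50 → locker 2  [load 250/375]
  125 → locker 2  [load 375/375]
3 storage lockers opened.

3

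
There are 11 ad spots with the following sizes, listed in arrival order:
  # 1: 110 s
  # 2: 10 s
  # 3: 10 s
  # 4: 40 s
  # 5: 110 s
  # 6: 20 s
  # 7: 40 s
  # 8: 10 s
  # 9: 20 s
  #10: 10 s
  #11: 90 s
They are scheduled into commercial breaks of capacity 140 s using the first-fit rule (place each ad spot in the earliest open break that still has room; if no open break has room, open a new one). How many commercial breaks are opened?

4

  110 → break 1 (new)  [load 110/140]
  10 → break 1  [load 120/140]
  10 → break 1  [load 130/140]
  40 → break 2 (new)  [load 40/140]
  110 → break 3 (new)  [load 110/140]
  20 → break 2  [load 60/140]
  40 → break 2  [load 100/140]
  10 → break 1  [load 140/140]
  20 → break 2  [load 120/140]
  10 → break 2  [load 130/140]
  90 → break 4 (new)  [load 90/140]
4 commercial breaks opened.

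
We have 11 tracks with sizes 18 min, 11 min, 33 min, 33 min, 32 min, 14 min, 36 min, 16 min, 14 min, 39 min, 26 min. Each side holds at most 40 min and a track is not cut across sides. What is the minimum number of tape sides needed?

8

Total = 39 + 36 + 33 + 33 + 32 + 26 + 18 + 16 + 14 + 14 + 11 = 272 min.
Lower bound: ⌈272/40⌉ = 7 tape sides.
A packing using 8 tape sides:
  side 1: 39 = 39
  side 2: 36 = 36
  side 3: 33 = 33
  side 4: 33 = 33
  side 5: 32 = 32
  side 6: 26 + 14 = 40
  side 7: 18 + 16 = 34
  side 8: 14 + 11 = 25
No arrangement into 7 tape sides stays within capacity, so 8 is optimal.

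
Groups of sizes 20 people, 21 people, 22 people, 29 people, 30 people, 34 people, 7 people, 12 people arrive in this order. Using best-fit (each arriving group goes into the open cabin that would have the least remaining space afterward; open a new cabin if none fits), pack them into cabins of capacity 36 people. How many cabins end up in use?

6

  20 → cabin 1 (new)  [load 20/36]
  21 → cabin 2 (new)  [load 21/36]
  22 → cabin 3 (new)  [load 22/36]
  29 → cabin 4 (new)  [load 29/36]
  30 → cabin 5 (new)  [load 30/36]
  34 → cabin 6 (new)  [load 34/36]
  7 → cabin 4  [load 36/36]
  12 → cabin 3  [load 34/36]
6 cabins opened.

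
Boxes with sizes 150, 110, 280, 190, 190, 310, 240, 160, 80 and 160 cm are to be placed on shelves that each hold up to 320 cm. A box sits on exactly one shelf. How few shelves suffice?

7

Total = 310 + 280 + 240 + 190 + 190 + 160 + 160 + 150 + 110 + 80 = 1870 cm.
Lower bound: ⌈1870/320⌉ = 6 shelves.
A packing using 7 shelves:
  shelf 1: 310 = 310
  shelf 2: 280 = 280
  shelf 3: 240 + 80 = 320
  shelf 4: 190 + 110 = 300
  shelf 5: 190 = 190
  shelf 6: 160 + 160 = 320
  shelf 7: 150 = 150
No arrangement into 6 shelves stays within capacity, so 7 is optimal.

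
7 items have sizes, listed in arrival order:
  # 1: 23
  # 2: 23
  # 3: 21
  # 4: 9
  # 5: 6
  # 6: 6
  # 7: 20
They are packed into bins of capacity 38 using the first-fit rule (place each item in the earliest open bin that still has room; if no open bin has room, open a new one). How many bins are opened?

  23 → bin 1 (new)  [load 23/38]
  23 → bin 2 (new)  [load 23/38]
  21 → bin 3 (new)  [load 21/38]
  9 → bin 1  [load 32/38]
  6 → bin 1  [load 38/38]
  6 → bin 2  [load 29/38]
  20 → bin 4 (new)  [load 20/38]
4 bins opened.

4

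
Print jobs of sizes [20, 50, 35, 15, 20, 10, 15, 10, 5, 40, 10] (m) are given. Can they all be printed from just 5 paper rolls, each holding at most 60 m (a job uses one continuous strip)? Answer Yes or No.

A valid assignment using 4 paper rolls:
  roll 1: 50 + 10 = 60
  roll 2: 40 + 20 = 60
  roll 3: 35 + 20 + 5 = 60
  roll 4: 15 + 15 + 10 + 10 = 50
That uses only 4 ≤ 5, so 5 paper rolls are enough.

Yes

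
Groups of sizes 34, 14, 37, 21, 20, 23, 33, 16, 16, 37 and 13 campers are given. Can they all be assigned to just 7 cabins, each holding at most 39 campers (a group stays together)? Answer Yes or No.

No

Total = 264 campers; ⌈264/39⌉ = 7.
The bound of 7 does not rule out 7, but exhaustive search shows no assignment into 7 cabins of capacity 39 campers exists — the minimum is 8.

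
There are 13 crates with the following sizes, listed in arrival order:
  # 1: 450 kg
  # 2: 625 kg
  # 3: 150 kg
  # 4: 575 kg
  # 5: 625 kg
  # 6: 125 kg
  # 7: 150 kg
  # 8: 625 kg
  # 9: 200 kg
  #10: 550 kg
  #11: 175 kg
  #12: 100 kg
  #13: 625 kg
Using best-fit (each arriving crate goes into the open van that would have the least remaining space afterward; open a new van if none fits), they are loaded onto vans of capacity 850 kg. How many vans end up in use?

  450 → van 1 (new)  [load 450/850]
  625 → van 2 (new)  [load 625/850]
  150 → van 2  [load 775/850]
  575 → van 3 (new)  [load 575/850]
  625 → van 4 (new)  [load 625/850]
  125 → van 4  [load 750/850]
  150 → van 3  [load 725/850]
  625 → van 5 (new)  [load 625/850]
  200 → van 5  [load 825/850]
  550 → van 6 (new)  [load 550/850]
  175 → van 6  [load 725/850]
  100 → van 4  [load 850/850]
  625 → van 7 (new)  [load 625/850]
7 vans opened.

7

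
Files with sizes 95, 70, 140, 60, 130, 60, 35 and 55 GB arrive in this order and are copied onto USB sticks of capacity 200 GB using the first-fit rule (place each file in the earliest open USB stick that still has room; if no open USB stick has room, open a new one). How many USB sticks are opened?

  95 → USB stick 1 (new)  [load 95/200]
  70 → USB stick 1  [load 165/200]
  140 → USB stick 2 (new)  [load 140/200]
  60 → USB stick 2  [load 200/200]
  130 → USB stick 3 (new)  [load 130/200]
  60 → USB stick 3  [load 190/200]
  35 → USB stick 1  [load 200/200]
  55 → USB stick 4 (new)  [load 55/200]
4 USB sticks opened.

4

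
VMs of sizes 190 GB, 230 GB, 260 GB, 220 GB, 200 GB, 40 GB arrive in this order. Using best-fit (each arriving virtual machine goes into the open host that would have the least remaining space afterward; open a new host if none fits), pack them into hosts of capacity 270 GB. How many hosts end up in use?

5

  190 → host 1 (new)  [load 190/270]
  230 → host 2 (new)  [load 230/270]
  260 → host 3 (new)  [load 260/270]
  220 → host 4 (new)  [load 220/270]
  200 → host 5 (new)  [load 200/270]
  40 → host 2  [load 270/270]
5 hosts opened.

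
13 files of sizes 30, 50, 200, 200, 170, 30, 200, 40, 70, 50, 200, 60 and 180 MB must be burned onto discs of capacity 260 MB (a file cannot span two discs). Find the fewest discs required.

Total = 200 + 200 + 200 + 200 + 180 + 170 + 70 + 60 + 50 + 50 + 40 + 30 + 30 = 1480 MB.
Lower bound: ⌈1480/260⌉ = 6 discs.
A packing using 6 discs:
  disc 1: 200 + 60 = 260
  disc 2: 200 + 50 = 250
  disc 3: 200 + 50 = 250
  disc 4: 200 + 40 = 240
  disc 5: 180 + 70 = 250
  disc 6: 170 + 30 + 30 = 230
This matches the lower bound, so 6 is optimal.

6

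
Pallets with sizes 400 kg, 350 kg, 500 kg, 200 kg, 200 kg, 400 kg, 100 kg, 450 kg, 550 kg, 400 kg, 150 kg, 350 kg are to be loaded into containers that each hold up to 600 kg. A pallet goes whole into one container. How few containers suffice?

8

Total = 550 + 500 + 450 + 400 + 400 + 400 + 350 + 350 + 200 + 200 + 150 + 100 = 4050 kg.
Lower bound: ⌈4050/600⌉ = 7 containers.
Also, 8 pallets each exceed 300 kg, and no two of those can share a container, so at least 8 containers are needed.
A packing using 8 containers:
  container 1: 550 = 550
  container 2: 500 + 100 = 600
  container 3: 450 + 150 = 600
  container 4: 400 + 200 = 600
  container 5: 400 + 200 = 600
  container 6: 400 = 400
  container 7: 350 = 350
  container 8: 350 = 350
This matches the lower bound, so 8 is optimal.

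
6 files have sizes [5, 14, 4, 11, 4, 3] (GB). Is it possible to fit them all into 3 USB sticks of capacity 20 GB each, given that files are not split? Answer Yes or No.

A valid assignment using 3 USB sticks:
  USB stick 1: 14 + 5 = 19
  USB stick 2: 11 + 4 + 4 = 19
  USB stick 3: 3 = 3
Every load is within 20 GB, so 3 USB sticks suffice.

Yes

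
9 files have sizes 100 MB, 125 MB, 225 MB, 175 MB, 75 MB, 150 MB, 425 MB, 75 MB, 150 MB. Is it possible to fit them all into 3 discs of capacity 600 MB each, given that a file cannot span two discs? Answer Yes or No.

Yes

A valid assignment using 3 discs:
  disc 1: 425 + 175 = 600
  disc 2: 225 + 150 + 150 + 75 = 600
  disc 3: 125 + 100 + 75 = 300
Every load is within 600 MB, so 3 discs suffice.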